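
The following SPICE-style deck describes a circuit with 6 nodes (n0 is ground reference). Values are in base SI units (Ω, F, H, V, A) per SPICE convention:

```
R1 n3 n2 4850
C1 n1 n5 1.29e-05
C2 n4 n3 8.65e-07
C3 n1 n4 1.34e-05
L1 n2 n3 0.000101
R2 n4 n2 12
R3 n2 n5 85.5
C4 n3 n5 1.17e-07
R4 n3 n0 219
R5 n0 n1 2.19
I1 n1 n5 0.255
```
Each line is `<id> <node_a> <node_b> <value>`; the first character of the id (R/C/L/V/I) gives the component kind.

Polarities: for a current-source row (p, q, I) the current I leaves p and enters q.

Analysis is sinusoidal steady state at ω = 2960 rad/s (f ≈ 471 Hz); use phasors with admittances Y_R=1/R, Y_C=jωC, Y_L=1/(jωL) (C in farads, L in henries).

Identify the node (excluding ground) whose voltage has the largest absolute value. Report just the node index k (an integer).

MNA unknowns: 5 node voltages V₁..V_5
R1: Y=0.0002062+0.000j on G[3,2]
C1: Y=0.000+0.03818j on G[1,5]
C2: Y=0.000+0.002560j on G[4,3]
C3: Y=0.000+0.03966j on G[1,4]
L1: Y=0.000-3.345j on G[2,3]
R2: Y=0.08333+0.000j on G[4,2]
R3: Y=0.01170+0.000j on G[2,5]
C4: Y=0.000+0.0003463j on G[3,5]
R4: Y=0.004566+0.000j on G[3,0]
R5: Y=0.4566+0.000j on G[0,1]
I1: z[1]−=0.255, z[5]+=0.255
solve → V1=0.008183+0.01346j, V2=-0.8165-1.347j, V3=-0.8183-1.346j, V4=-1.173-0.7735j, V5=1.397-5.945j

5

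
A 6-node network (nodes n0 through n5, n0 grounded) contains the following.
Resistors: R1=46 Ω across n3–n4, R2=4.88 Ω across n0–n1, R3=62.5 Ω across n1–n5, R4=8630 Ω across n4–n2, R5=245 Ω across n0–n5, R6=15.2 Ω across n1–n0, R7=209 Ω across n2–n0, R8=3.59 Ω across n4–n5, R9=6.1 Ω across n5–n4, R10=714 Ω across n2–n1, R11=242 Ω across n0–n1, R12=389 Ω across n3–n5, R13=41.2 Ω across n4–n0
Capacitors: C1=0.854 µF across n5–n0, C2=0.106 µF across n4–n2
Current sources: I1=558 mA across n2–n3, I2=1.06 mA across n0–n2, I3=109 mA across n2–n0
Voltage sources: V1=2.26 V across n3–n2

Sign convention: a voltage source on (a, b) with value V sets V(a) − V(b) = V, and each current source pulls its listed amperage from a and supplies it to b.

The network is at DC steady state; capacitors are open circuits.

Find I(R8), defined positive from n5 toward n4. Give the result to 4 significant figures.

MNA unknowns: 5 node voltages V₁..V_5 plus 1 source current (V1)
R1: Y=0.02174 on G[3,4]
R2: Y=0.2049 on G[0,1]
R3: Y=0.01600 on G[1,5]
C1: Y=0.000 on G[5,0]
I1: z[2]−=0.558, z[3]+=0.558
R4: Y=0.0001159 on G[4,2]
R5: Y=0.004082 on G[0,5]
R6: Y=0.06579 on G[1,0]
R7: Y=0.004785 on G[2,0]
R8: Y=0.2786 on G[4,5]
R9: Y=0.1639 on G[5,4]
R10: Y=0.001401 on G[2,1]
R11: Y=0.004132 on G[0,1]
I2: z[0]−=0.00106, z[2]+=0.00106
C2: Y=0.000 on G[4,2]
R12: Y=0.002571 on G[3,5]
I3: z[2]−=0.109, z[0]+=0.109
R13: Y=0.02427 on G[4,0]
V1: row V3−V2=2.26, i_V1 at 3,2
solve → V1=-0.1155, V2=-6.585, V3=-4.325, V4=-1.583, V5=-1.534
aux → i_V1=0.6248

0.01371 A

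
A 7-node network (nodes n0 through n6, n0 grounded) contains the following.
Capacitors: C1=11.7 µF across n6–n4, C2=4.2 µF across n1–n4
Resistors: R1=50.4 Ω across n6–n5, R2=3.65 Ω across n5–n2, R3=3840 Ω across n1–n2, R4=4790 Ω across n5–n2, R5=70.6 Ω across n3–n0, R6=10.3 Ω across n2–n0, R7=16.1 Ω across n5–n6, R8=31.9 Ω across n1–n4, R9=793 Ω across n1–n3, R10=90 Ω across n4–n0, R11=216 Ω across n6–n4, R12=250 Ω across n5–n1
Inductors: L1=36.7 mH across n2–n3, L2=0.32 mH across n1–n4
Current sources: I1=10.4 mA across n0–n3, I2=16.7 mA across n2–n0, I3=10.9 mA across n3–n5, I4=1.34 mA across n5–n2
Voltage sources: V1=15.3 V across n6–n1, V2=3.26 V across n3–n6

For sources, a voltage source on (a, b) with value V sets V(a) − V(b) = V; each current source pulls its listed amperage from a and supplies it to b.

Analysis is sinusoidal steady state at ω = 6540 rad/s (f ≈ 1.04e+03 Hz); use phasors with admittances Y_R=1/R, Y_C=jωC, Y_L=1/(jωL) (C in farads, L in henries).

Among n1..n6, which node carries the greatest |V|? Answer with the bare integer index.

Element admittances at ω=6540 rad/s:
  Y(C1) = 0.000+0.07652j S between n6,n4
  Y(R1) = 0.01984+0.000j S between n6,n5
  Y(R2) = 0.2740+0.000j S between n5,n2
  Y(L1) = 0.000-0.004166j S between n2,n3
  Y(R3) = 0.0002604+0.000j S between n1,n2
  Y(L2) = 0.000-0.4778j S between n1,n4
  Y(C2) = 0.000+0.02747j S between n1,n4
  I1: injects 0.0104 A into n3 (from n0)
  Y(R4) = 0.0002088+0.000j S between n5,n2
  Y(R5) = 0.01416+0.000j S between n3,n0
  Y(R6) = 0.09709+0.000j S between n2,n0
  Y(R7) = 0.06211+0.000j S between n5,n6
  I2: injects 0.0167 A into n0 (from n2)
  I3: injects 0.0109 A into n5 (from n3)
  Y(R8) = 0.03135+0.000j S between n1,n4
  Y(R9) = 0.001261+0.000j S between n1,n3
  Y(R10) = 0.01111+0.000j S between n4,n0
  Y(R11) = 0.004630+0.000j S between n6,n4
  I4: injects 0.00134 A into n2 (from n5)
  Y(R12) = 0.004000+0.000j S between n5,n1
  V1: constraint V(n6)−V(n1) = 15.3
  V2: constraint V(n3)−V(n6) = 3.26
Assemble and solve the 8×8 MNA system:
  V(n1)=-12.42+0.04390j  V(n2)=0.8057-0.1188j  V(n3)=6.139+0.04390j  V(n4)=-15.43+0.9819j  V(n5)=1.157-0.07996j  V(n6)=2.879+0.04390j
  i(V1)=-0.4092-1.385j  i(V2)=-0.1115+0.02160j

4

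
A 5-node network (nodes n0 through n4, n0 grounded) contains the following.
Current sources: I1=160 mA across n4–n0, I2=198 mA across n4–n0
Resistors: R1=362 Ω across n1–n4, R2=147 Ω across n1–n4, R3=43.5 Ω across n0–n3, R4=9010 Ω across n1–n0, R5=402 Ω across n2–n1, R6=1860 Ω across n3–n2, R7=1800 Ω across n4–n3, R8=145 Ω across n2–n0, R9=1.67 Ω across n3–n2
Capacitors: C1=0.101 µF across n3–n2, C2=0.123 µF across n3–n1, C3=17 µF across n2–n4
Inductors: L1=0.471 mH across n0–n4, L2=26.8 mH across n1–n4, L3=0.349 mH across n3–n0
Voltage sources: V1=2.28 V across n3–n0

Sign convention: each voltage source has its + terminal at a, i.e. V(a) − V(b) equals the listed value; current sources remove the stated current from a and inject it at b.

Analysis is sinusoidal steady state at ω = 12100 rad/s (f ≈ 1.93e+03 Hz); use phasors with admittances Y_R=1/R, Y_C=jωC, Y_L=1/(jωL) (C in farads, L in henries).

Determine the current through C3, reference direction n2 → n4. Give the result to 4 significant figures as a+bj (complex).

Apply KCL at each of the 4 non-ground nodes and solve the resulting linear system.
Node n1: branches {R1, R2, R4, L2, R5, C2} → V_1 = -0.9944+5.921j
Node n2: branches {C1, R5, R6, R8, R9, C3} → V_2 = -0.2725-0.6836j
Node n3: branches {R3, C1, R6, R7, C2, L3, R9, V1} → V_3 = 2.280+0.000j
Node n4: branches {I1, R1, R2, I2, L1, L2, R7, C3} → V_4 = -2.382+6.750j
Source currents: i(V1)=-1.593+0.1260j

1.529+0.4340j A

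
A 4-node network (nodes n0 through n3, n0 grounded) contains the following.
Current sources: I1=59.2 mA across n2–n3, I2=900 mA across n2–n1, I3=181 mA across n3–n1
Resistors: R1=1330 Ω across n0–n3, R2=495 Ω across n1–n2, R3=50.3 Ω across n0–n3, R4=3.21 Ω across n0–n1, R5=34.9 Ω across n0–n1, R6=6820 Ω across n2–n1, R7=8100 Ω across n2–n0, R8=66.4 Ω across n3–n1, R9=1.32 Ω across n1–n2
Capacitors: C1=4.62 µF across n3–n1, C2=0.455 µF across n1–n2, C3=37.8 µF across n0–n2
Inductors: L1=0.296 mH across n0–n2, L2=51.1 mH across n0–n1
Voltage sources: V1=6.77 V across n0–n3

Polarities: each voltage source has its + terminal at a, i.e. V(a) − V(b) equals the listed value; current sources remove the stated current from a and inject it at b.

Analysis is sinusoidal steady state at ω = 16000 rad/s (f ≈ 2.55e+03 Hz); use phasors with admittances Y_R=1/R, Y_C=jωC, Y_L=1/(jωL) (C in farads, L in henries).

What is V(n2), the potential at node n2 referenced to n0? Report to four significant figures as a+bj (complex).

Element admittances at ω=16000 rad/s:
  I1: injects 0.0592 A into n3 (from n2)
  Y(R1) = 0.0007519+0.000j S between n0,n3
  Y(R2) = 0.002020+0.000j S between n1,n2
  Y(R3) = 0.01988+0.000j S between n0,n3
  Y(R4) = 0.3115+0.000j S between n0,n1
  Y(C1) = 0.000+0.07392j S between n3,n1
  I2: injects 0.9 A into n1 (from n2)
  Y(R5) = 0.02865+0.000j S between n0,n1
  Y(C2) = 0.000+0.007280j S between n1,n2
  Y(L1) = 0.000-0.2111j S between n0,n2
  Y(R6) = 0.0001466+0.000j S between n2,n1
  Y(R7) = 0.0001235+0.000j S between n2,n0
  Y(C3) = 0.000+0.6048j S between n0,n2
  Y(L2) = 0.000-0.001223j S between n0,n1
  Y(R8) = 0.01506+0.000j S between n3,n1
  Y(R9) = 0.7576+0.000j S between n1,n2
  I3: injects 0.181 A into n1 (from n3)
  V1: constraint V(n0)−V(n3) = 6.77
Assemble and solve the 4×4 MNA system:
  V(n1)=0.1780-0.3492j  V(n2)=-0.9890+0.1744j  V(n3)=-6.770+0.000j
  i(V1)=-0.1483-0.5083j

-0.9890+0.1744j V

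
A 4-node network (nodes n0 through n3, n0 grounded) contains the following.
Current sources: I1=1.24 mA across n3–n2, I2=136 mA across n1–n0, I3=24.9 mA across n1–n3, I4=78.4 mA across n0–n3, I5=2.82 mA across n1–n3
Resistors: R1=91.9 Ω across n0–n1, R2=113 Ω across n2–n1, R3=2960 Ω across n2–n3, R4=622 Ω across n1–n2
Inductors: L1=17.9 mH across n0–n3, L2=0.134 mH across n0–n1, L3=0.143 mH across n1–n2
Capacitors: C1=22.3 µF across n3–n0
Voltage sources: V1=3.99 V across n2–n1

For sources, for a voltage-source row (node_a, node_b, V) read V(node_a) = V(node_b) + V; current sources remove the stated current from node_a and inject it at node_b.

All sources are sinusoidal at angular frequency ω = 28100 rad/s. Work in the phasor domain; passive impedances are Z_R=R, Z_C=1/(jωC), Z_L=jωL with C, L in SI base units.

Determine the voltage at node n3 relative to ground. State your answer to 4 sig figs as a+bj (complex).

Apply KCL at each of the 3 non-ground nodes and solve the resulting linear system.
Node n1: branches {R1, R2, I2, I3, L2, L3, R4, I5, V1} → V_1 = -0.02580-0.6158j
Node n2: branches {I1, R2, L3, R3, R4, V1} → V_2 = 3.964-0.6158j
Node n3: branches {I1, L1, C1, I3, R3, I4, I5} → V_3 = -0.0002411-0.1700j
Source currents: i(V1)=-0.04182+0.9931j

-0.0002411-0.1700j V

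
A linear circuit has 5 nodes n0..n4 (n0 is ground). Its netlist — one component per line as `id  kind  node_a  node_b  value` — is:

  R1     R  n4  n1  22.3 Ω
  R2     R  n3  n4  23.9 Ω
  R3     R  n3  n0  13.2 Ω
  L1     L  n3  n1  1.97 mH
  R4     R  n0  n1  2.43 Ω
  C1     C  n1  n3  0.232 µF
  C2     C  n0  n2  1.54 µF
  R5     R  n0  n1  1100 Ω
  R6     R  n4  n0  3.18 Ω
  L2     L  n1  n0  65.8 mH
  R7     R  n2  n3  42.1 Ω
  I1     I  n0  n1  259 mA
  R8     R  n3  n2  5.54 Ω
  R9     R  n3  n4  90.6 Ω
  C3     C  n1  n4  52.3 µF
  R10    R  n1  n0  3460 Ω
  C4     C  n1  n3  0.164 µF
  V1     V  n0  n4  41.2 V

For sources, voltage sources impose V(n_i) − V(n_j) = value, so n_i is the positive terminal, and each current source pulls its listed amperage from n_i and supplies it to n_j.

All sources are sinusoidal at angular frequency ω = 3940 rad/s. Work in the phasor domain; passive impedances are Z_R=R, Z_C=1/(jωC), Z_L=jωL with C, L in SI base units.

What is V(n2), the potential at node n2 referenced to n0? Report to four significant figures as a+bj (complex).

MNA unknowns: 4 node voltages V₁..V_4 plus 1 source current (V1)
R1: Y=0.04484+0.000j on G[4,1]
R2: Y=0.04184+0.000j on G[3,4]
R3: Y=0.07576+0.000j on G[3,0]
L1: Y=0.000-0.1288j on G[3,1]
R4: Y=0.4115+0.000j on G[0,1]
C1: Y=0.000+0.0009141j on G[1,3]
C2: Y=0.000+0.006068j on G[0,2]
R5: Y=0.0009091+0.000j on G[0,1]
R6: Y=0.3145+0.000j on G[4,0]
L2: Y=0.000-0.003857j on G[1,0]
R7: Y=0.02375+0.000j on G[2,3]
I1: z[0]−=0.259, z[1]+=0.259
R8: Y=0.1805+0.000j on G[3,2]
R9: Y=0.01104+0.000j on G[3,4]
C3: Y=0.000+0.2061j on G[1,4]
R10: Y=0.0002890+0.000j on G[1,0]
C4: Y=0.000+0.0006462j on G[1,3]
V1: row V0−V4=41.2, i_V1 at 0,4
solve → V1=-8.195-11.86j, V2=-19.51-9.417j, V3=-19.23-9.996j, V4=-41.20+0.000j
aux → i_V1=-18.04-5.740j

-19.51-9.417j V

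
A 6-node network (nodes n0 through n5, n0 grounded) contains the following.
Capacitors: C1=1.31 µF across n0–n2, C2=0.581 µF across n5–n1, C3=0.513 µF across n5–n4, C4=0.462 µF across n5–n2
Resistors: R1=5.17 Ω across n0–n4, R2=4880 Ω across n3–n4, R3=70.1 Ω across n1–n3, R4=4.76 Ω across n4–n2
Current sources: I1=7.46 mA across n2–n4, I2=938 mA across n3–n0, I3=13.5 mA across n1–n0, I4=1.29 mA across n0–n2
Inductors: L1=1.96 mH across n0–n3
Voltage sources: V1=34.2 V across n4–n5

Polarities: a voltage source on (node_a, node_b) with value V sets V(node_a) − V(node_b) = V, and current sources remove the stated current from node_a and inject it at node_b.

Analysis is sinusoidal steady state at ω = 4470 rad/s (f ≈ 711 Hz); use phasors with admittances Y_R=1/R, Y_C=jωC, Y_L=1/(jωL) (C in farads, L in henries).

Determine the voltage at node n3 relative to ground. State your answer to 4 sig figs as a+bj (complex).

MNA unknowns: 5 node voltages V₁..V_5 plus 1 source current (V1)
C1: Y=0.000+0.005856j on G[0,2]
R1: Y=0.1934+0.000j on G[0,4]
R2: Y=0.0002049+0.000j on G[3,4]
C2: Y=0.000+0.002597j on G[5,1]
I1: z[2]−=0.00746, z[4]+=0.00746
L1: Y=0.000-0.1141j on G[0,3]
C3: Y=0.000+0.002293j on G[5,4]
I2: z[3]−=0.938, z[0]+=0.938
I3: z[1]−=0.0135, z[0]+=0.0135
I4: z[0]−=0.00129, z[2]+=0.00129
R3: Y=0.01427+0.000j on G[1,3]
C4: Y=0.000+0.002065j on G[5,2]
R4: Y=0.2101+0.000j on G[4,2]
V1: row V4−V5=34.2, i_V1 at 4,5
solve → V1=-2.937-14.33j, V2=0.1758+0.06126j, V3=0.6903-8.672j, V4=0.2068+0.4020j, V5=-33.99+0.4020j
aux → i_V1=-0.03895-0.2296j

0.6903-8.672j V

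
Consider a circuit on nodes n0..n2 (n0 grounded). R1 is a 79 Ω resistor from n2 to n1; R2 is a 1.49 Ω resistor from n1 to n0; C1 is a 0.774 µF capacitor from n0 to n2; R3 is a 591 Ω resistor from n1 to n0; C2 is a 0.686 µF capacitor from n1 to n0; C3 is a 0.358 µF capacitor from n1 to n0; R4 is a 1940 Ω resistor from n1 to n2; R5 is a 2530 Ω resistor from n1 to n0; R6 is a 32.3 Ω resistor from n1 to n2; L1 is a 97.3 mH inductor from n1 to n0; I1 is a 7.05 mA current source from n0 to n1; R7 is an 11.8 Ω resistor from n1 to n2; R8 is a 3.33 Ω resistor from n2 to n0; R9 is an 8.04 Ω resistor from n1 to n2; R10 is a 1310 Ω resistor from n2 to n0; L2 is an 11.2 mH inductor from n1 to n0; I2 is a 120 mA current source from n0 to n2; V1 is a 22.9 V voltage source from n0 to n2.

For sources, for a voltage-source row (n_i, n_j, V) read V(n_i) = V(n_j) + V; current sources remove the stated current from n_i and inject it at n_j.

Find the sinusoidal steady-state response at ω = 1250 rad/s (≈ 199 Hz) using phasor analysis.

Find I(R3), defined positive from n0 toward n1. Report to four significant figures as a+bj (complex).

Apply KCL at each of the 2 non-ground nodes and solve the resulting linear system.
Node n1: branches {R1, R2, R3, C2, C3, R4, R5, R6, L1, I1, R7, R9, L2} → V_1 = -6.208-0.5249j
Node n2: branches {R1, C1, R4, R6, R7, R8, R9, R10, I2, V1} → V_2 = -22.90+0.000j
Source currents: i(V1)=-11.24+0.1108j

0.01050+0.0008882j A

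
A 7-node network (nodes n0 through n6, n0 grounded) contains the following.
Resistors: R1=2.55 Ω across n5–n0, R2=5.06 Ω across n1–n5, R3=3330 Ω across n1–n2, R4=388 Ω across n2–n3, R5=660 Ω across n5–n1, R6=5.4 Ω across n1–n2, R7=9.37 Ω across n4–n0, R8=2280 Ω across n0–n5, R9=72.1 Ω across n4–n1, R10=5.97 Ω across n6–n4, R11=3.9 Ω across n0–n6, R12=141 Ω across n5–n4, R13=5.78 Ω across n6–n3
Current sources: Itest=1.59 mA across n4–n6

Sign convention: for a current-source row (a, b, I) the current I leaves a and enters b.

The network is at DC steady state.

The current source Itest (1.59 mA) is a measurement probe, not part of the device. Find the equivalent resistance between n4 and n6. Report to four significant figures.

MNA unknowns: 6 node voltages V₁..V_6
R1: Y=0.3922 on G[5,0]
R2: Y=0.1976 on G[1,5]
R3: Y=0.0003003 on G[1,2]
R4: Y=0.002577 on G[2,3]
R5: Y=0.001515 on G[5,1]
R6: Y=0.1852 on G[1,2]
R7: Y=0.1067 on G[4,0]
R8: Y=0.0004386 on G[0,5]
R9: Y=0.01387 on G[4,1]
R10: Y=0.1675 on G[6,4]
R11: Y=0.2564 on G[0,6]
R12: Y=0.007092 on G[5,4]
R13: Y=0.1730 on G[6,3]
Itest: z[4]−=0.00159, z[6]+=0.00159
solve → V1=-0.0004266, V2=-0.0003930, V3=0.002024, V4=-0.004242, V5=-0.0001921, V6=0.002060

R_eq = 3.964 Ω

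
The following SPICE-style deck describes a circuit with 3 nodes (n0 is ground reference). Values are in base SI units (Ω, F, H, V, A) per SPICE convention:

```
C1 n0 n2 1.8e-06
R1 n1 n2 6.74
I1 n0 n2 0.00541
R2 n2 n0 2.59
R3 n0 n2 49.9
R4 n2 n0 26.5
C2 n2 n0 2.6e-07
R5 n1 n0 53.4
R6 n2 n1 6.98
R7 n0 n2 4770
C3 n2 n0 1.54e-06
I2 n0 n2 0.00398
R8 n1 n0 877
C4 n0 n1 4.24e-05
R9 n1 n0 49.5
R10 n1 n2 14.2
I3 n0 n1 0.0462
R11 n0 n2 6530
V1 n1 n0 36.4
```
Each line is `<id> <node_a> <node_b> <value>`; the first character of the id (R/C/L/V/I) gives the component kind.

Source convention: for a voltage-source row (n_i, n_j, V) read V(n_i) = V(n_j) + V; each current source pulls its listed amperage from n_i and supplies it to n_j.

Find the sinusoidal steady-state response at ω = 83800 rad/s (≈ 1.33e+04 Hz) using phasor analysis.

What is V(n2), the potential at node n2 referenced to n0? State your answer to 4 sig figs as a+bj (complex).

14.35-5.368j V

Apply KCL at each of the 2 non-ground nodes and solve the resulting linear system.
Node n1: branches {R1, R5, R6, R8, C4, R9, R10, I3, V1} → V_1 = 36.40+0.000j
Node n2: branches {C1, R1, I1, R2, R3, R4, C2, R6, R7, C3, I2, R10, R11} → V_2 = 14.35-5.368j
Source currents: i(V1)=-9.396-131.3j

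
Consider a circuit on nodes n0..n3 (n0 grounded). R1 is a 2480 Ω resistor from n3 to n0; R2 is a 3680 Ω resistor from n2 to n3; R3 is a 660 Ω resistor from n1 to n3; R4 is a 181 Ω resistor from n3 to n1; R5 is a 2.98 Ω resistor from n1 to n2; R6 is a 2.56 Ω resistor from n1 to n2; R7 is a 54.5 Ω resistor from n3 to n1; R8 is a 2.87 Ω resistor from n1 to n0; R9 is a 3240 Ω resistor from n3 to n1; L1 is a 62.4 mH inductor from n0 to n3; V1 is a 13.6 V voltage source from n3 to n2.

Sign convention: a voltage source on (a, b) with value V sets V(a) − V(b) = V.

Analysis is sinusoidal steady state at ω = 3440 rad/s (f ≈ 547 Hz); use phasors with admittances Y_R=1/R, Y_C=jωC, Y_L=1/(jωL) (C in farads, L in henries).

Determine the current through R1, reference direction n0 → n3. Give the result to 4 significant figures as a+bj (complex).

Apply KCL at each of the 3 non-ground nodes and solve the resulting linear system.
Node n1: branches {R3, R4, R5, R6, R7, R8, R9} → V_1 = -0.01859+0.1750j
Node n2: branches {R2, R5, R6, V1} → V_2 = -0.4920+0.2560j
Node n3: branches {R1, R2, R3, R4, R7, R9, L1, V1} → V_3 = 13.11+0.2560j
Source currents: i(V1)=-0.3475+0.05888j

-0.005285-0.0001032j A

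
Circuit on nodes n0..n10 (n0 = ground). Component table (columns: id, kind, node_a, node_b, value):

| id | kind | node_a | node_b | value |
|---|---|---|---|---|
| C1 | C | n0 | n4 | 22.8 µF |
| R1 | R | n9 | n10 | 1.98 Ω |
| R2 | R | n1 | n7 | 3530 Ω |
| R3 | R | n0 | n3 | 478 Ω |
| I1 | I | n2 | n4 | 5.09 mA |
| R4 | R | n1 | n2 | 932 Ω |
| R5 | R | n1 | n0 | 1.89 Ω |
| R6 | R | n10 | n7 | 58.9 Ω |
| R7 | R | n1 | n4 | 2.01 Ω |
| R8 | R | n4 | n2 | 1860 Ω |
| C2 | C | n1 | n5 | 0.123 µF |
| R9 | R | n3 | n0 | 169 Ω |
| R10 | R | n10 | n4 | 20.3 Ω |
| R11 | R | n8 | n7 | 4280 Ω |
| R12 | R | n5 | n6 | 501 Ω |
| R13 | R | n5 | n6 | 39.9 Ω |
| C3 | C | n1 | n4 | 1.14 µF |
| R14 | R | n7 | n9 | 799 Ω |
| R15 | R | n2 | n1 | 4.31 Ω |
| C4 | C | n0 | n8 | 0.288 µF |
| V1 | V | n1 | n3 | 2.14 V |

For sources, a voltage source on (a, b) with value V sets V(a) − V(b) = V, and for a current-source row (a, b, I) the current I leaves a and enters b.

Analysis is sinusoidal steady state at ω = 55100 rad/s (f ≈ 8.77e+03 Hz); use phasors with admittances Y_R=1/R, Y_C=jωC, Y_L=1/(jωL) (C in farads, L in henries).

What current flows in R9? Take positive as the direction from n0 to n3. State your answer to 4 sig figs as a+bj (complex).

Element admittances at ω=55100 rad/s:
  Y(C1) = 0.000+1.256j S between n0,n4
  Y(R1) = 0.5051+0.000j S between n9,n10
  Y(R2) = 0.0002833+0.000j S between n1,n7
  Y(R3) = 0.002092+0.000j S between n0,n3
  I1: injects 0.00509 A into n4 (from n2)
  Y(R4) = 0.001073+0.000j S between n1,n2
  Y(R5) = 0.5291+0.000j S between n1,n0
  Y(R6) = 0.01698+0.000j S between n10,n7
  Y(R7) = 0.4975+0.000j S between n1,n4
  Y(R8) = 0.0005376+0.000j S between n4,n2
  Y(C2) = 0.000+0.006777j S between n1,n5
  Y(R9) = 0.005917+0.000j S between n3,n0
  Y(R10) = 0.04926+0.000j S between n10,n4
  Y(R11) = 0.0002336+0.000j S between n8,n7
  Y(R12) = 0.001996+0.000j S between n5,n6
  Y(R13) = 0.02506+0.000j S between n5,n6
  Y(C3) = 0.000+0.06281j S between n1,n4
  Y(R14) = 0.001252+0.000j S between n7,n9
  Y(R15) = 0.2320+0.000j S between n2,n1
  Y(C4) = 0.000+0.01587j S between n0,n8
  V1: constraint V(n1)−V(n3) = 2.14
Assemble and solve the 11×11 MNA system:
  V(n1)=0.01281-0.004588j  V(n2)=-0.009001-0.004596j  V(n3)=-2.127-0.004588j  V(n4)=0.001963-0.008166j  V(n5)=0.01281-0.004588j  V(n6)=0.01281-0.004588j  V(n7)=0.002150-0.007955j  V(n8)=-0.0001166-3.338e-05j  V(n9)=0.002014-0.008109j  V(n10)=0.002014-0.008109j
  i(V1)=-0.01704-3.675e-05j

0.01259+2.715e-05j A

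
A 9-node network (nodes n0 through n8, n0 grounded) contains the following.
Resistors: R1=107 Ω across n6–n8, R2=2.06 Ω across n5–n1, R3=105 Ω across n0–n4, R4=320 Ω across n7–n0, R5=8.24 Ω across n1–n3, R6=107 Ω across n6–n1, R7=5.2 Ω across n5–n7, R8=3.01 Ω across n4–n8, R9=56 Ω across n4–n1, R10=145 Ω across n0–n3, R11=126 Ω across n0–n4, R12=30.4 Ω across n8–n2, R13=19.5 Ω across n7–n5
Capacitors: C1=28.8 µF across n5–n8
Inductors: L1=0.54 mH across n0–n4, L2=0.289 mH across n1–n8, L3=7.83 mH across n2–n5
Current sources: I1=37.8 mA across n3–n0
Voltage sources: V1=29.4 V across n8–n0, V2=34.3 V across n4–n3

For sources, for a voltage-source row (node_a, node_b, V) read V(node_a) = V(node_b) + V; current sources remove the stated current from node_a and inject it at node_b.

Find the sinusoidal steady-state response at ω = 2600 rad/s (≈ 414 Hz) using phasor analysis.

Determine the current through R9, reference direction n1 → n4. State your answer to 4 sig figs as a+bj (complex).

0.2595-0.3804j A

MNA unknowns: 8 node voltages V₁..V_8 plus 2 source currents (V1, V2)
R1: Y=0.009346+0.000j on G[6,8]
R2: Y=0.4854+0.000j on G[5,1]
R3: Y=0.009524+0.000j on G[0,4]
R4: Y=0.003125+0.000j on G[7,0]
R5: Y=0.1214+0.000j on G[1,3]
R6: Y=0.009346+0.000j on G[6,1]
R7: Y=0.1923+0.000j on G[5,7]
R8: Y=0.3322+0.000j on G[4,8]
C1: Y=0.000+0.07488j on G[5,8]
R9: Y=0.01786+0.000j on G[4,1]
L1: Y=0.000-0.7123j on G[0,4]
L2: Y=0.000-1.331j on G[1,8]
I1: z[3]−=0.0378, z[0]+=0.0378
R10: Y=0.006897+0.000j on G[0,3]
L3: Y=0.000-0.04912j on G[2,5]
R11: Y=0.007937+0.000j on G[0,4]
R12: Y=0.03289+0.000j on G[8,2]
R13: Y=0.05128+0.000j on G[7,5]
V1: row V8−V0=29.4, i_V1 at 8,0
V2: row V4−V3=34.3, i_V2 at 4,3
solve → V1=26.94-4.839j, V2=25.36-1.537j, V3=-21.89+16.47j, V4=12.41+16.47j, V5=26.39-4.243j, V6=28.17-2.420j, V7=26.05-4.190j, V8=29.40+0.000j
aux → i_V1=-11.91+8.449j, i_V2=-6.039+2.699j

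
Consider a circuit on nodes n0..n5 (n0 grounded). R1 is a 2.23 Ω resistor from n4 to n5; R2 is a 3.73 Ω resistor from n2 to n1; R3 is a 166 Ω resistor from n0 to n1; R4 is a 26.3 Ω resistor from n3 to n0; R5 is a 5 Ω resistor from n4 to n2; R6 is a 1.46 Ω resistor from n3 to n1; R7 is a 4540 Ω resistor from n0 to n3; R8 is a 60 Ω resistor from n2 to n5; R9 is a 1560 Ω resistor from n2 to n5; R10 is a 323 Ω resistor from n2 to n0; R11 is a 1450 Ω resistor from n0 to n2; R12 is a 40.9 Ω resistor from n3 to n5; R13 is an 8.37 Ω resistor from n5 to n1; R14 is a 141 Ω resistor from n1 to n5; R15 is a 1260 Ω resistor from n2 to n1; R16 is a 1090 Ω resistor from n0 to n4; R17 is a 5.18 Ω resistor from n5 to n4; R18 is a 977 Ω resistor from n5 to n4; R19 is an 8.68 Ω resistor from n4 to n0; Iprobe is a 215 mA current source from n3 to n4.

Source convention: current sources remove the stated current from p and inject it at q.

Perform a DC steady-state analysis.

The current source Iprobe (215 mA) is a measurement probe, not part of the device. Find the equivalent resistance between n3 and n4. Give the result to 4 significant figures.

R_eq = 4.617 Ω

Apply KCL at each of the 5 non-ground nodes and solve the resulting linear system.
Node n1: branches {R2, R3, R6, R13, R14, R15} → V_1 = -0.4807
Node n2: branches {R2, R5, R8, R9, R10, R11, R15} → V_2 = -0.1503
Node n3: branches {R4, R6, R7, R12, Iprobe} → V_3 = -0.7243
Node n4: branches {R1, R5, R16, R17, R18, R19, Iprobe} → V_4 = 0.2684
Node n5: branches {R1, R8, R9, R12, R13, R14, R17, R18} → V_5 = 0.1126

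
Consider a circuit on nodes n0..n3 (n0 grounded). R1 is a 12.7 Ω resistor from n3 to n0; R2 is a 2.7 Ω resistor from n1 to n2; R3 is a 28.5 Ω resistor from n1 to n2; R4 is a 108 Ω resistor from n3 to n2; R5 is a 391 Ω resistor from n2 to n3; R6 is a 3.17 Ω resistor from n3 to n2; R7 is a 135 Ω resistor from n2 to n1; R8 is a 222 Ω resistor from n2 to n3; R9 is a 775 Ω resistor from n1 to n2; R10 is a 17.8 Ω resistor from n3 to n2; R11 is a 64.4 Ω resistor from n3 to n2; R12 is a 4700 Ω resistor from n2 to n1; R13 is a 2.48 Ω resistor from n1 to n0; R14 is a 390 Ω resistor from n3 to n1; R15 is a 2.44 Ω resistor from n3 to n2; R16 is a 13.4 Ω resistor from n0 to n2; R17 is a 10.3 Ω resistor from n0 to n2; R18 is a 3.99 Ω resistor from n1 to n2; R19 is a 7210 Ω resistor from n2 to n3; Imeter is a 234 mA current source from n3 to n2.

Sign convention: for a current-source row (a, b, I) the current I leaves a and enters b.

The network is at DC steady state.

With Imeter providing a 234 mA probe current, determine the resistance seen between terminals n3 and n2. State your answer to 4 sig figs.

R_eq = 1.134 Ω

Apply KCL at each of the 3 non-ground nodes and solve the resulting linear system.
Node n1: branches {R2, R3, R7, R9, R12, R13, R14, R18} → V_1 = 0.02563
Node n2: branches {R2, R3, R4, R5, R6, R7, R8, R9, R10, R11, R12, R15, R16, R17, R18, R19, Imeter} → V_2 = 0.04213
Node n3: branches {R1, R4, R5, R6, R8, R10, R11, R14, R15, R19, Imeter} → V_3 = -0.2231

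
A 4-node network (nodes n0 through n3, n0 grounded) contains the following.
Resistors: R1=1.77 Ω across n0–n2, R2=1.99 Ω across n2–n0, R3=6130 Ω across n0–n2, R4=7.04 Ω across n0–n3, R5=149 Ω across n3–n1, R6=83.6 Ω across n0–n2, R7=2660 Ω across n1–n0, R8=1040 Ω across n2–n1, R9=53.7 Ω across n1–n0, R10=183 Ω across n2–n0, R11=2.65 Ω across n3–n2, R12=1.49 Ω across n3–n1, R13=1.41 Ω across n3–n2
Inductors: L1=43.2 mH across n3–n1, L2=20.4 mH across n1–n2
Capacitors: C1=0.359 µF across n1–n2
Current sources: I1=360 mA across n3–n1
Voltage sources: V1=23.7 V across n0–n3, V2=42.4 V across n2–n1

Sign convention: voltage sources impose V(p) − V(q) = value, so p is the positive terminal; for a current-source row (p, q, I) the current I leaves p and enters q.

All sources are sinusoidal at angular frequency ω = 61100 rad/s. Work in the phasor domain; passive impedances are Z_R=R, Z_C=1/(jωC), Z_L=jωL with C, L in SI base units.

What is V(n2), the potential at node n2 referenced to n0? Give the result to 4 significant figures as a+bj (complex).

-4.152-0.003018j V

MNA unknowns: 3 node voltages V₁..V_3 plus 2 source currents (V1, V2)
R1: Y=0.5650+0.000j on G[0,2]
R2: Y=0.5025+0.000j on G[2,0]
R3: Y=0.0001631+0.000j on G[0,2]
L1: Y=0.000-0.0003789j on G[3,1]
C1: Y=0.000+0.02193j on G[1,2]
R4: Y=0.1420+0.000j on G[0,3]
I1: z[3]−=0.36, z[1]+=0.36
R5: Y=0.006711+0.000j on G[3,1]
R6: Y=0.01196+0.000j on G[0,2]
L2: Y=0.000-0.0008023j on G[1,2]
R7: Y=0.0003759+0.000j on G[1,0]
R8: Y=0.0009615+0.000j on G[2,1]
R9: Y=0.01862+0.000j on G[1,0]
R10: Y=0.005464+0.000j on G[2,0]
R11: Y=0.3774+0.000j on G[3,2]
R12: Y=0.6711+0.000j on G[3,1]
R13: Y=0.7092+0.000j on G[3,2]
V1: row V0−V3=23.7, i_V1 at 0,3
V2: row V2−V1=42.4, i_V2 at 2,1
solve → V1=-46.55-0.003018j, V2=-4.152-0.003018j, V3=-23.70+0.000j
aux → i_V1=-8.756-0.003332j, i_V2=-16.78-0.8895j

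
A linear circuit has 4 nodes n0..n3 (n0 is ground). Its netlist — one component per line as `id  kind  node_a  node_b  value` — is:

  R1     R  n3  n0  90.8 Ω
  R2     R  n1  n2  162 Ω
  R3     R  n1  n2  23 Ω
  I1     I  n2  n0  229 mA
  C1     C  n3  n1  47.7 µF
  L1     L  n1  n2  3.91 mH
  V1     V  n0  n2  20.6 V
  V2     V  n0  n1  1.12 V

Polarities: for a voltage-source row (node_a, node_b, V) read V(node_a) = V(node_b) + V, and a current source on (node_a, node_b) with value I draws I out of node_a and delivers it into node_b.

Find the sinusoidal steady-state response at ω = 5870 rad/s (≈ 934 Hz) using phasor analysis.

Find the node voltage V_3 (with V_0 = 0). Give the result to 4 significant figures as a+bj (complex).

-1.118-0.04398j V

Element admittances at ω=5870 rad/s:
  Y(R1) = 0.01101+0.000j S between n3,n0
  Y(R2) = 0.006173+0.000j S between n1,n2
  Y(R3) = 0.04348+0.000j S between n1,n2
  I1: injects 0.229 A into n0 (from n2)
  Y(C1) = 0.000+0.2800j S between n3,n1
  Y(L1) = 0.000-0.04357j S between n1,n2
  V1: constraint V(n0)−V(n2) = 20.6
  V2: constraint V(n0)−V(n1) = 1.12
Assemble and solve the 5×5 MNA system:
  V(n1)=-1.120+0.000j  V(n2)=-20.60+0.000j  V(n3)=-1.118-0.04398j
  i(V1)=-0.7382+0.8487j  i(V2)=0.9549-0.8492j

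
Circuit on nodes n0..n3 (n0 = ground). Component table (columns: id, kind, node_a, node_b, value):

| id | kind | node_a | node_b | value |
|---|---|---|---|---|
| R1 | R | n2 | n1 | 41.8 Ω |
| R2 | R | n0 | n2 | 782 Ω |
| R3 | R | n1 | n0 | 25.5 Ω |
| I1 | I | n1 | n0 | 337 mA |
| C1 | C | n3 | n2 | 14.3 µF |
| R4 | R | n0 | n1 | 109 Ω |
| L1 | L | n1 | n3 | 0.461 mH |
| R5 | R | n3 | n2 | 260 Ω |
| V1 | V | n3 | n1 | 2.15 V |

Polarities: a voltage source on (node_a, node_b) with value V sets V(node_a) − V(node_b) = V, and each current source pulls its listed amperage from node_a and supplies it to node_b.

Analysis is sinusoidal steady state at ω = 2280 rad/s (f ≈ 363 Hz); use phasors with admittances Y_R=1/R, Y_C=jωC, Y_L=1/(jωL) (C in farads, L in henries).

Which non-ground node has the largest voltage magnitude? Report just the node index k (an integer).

Element admittances at ω=2280 rad/s:
  Y(R1) = 0.02392+0.000j S between n2,n1
  Y(R2) = 0.001279+0.000j S between n0,n2
  Y(R3) = 0.03922+0.000j S between n1,n0
  I1: injects 0.337 A into n0 (from n1)
  Y(C1) = 0.000+0.03260j S between n3,n2
  Y(R4) = 0.009174+0.000j S between n0,n1
  Y(L1) = 0.000-0.9514j S between n1,n3
  Y(R5) = 0.003846+0.000j S between n3,n2
  V1: constraint V(n3)−V(n1) = 2.15
Assemble and solve the 4×4 MNA system:
  V(n1)=-6.822-0.02002j  V(n2)=-5.365+0.7577j  V(n3)=-4.672-0.02002j
  i(V1)=-0.02802+2.026j

1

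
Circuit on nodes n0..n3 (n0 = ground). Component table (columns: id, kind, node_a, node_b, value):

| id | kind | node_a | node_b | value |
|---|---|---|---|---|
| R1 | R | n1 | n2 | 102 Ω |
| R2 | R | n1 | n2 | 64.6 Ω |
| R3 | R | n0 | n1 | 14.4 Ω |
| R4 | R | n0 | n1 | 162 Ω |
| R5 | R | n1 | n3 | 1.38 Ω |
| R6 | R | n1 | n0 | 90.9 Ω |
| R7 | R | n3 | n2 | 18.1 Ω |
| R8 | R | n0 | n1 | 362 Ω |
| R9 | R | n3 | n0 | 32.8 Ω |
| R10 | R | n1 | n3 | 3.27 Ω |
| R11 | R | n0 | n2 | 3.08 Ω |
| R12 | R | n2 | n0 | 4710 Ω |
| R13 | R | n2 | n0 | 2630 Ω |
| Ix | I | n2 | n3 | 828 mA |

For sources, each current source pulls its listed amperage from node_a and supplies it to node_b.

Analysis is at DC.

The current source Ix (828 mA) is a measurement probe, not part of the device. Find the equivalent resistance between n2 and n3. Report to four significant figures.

Apply KCL at each of the 3 non-ground nodes and solve the resulting linear system.
Node n1: branches {R1, R2, R3, R4, R5, R6, R8, R10} → V_1 = 3.431
Node n2: branches {R1, R2, R7, R11, R12, R13, Ix} → V_2 = -1.303
Node n3: branches {R5, R7, R9, R10, Ix} → V_3 = 3.845

R_eq = 6.217 Ω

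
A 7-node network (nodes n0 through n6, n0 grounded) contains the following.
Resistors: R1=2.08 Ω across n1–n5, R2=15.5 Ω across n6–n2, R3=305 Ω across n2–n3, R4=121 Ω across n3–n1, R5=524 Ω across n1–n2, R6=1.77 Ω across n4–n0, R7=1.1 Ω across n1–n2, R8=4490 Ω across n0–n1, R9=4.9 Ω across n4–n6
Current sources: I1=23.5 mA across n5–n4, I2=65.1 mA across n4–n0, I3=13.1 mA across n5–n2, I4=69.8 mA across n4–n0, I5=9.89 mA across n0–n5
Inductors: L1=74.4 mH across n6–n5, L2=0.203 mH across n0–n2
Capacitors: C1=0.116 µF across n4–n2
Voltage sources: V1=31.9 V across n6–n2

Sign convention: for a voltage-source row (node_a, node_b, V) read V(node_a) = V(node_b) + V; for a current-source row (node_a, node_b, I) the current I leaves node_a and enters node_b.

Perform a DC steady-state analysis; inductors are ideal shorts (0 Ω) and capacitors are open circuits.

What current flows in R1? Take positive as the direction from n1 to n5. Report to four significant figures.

Element admittances at DC:
  Y(R1) = 0.4808 S between n1,n5
  Y(R2) = 0.06452 S between n6,n2
  I1: injects 0.0235 A into n4 (from n5)
  L1: short n6↔n5 (DC inductor)
  Y(R3) = 0.003279 S between n2,n3
  Y(R4) = 0.008264 S between n3,n1
  Y(C1) = 0.000 S between n4,n2
  I2: injects 0.0651 A into n0 (from n4)
  L2: short n0↔n2 (DC inductor)
  I3: injects 0.0131 A into n2 (from n5)
  Y(R5) = 0.001908 S between n1,n2
  Y(R6) = 0.5650 S between n4,n0
  Y(R7) = 0.9091 S between n1,n2
  Y(R8) = 0.0002227 S between n0,n1
  I4: injects 0.0698 A into n0 (from n4)
  Y(R9) = 0.2041 S between n4,n6
  I5: injects 0.00989 A into n5 (from n0)
  V1: constraint V(n6)−V(n2) = 31.9
Assemble and solve the 9×9 MNA system:
  V(n1)=11.00  V(n2)=0.000  V(n3)=7.875  V(n4)=8.320  V(n5)=31.90  V(n6)=31.90
  i(L1)=10.08  i(L2)=4.828  i(V1)=-16.95

-10.05 A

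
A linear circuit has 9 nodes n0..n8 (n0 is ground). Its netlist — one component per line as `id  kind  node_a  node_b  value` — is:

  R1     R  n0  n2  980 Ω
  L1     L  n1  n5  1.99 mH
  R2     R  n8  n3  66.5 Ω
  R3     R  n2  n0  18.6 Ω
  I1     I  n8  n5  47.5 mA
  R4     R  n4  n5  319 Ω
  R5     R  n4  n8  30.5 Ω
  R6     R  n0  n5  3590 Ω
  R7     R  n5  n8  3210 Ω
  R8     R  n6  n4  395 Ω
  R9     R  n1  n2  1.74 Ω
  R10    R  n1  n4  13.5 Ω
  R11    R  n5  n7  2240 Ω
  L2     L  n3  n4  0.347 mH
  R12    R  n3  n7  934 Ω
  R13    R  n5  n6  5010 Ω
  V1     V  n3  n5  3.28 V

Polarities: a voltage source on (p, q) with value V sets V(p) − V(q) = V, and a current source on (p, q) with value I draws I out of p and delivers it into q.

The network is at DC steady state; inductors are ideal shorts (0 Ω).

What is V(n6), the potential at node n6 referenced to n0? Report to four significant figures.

3.040 V

MNA unknowns: 8 node voltages V₁..V_8 plus 3 source currents (L1, L2, V1)
R1: Y=0.001020 on G[0,2]
L1: row V1−V5=0, i_L1 at 1,5
R2: Y=0.01504 on G[8,3]
R3: Y=0.05376 on G[2,0]
I1: z[8]−=0.0475, z[5]+=0.0475
R4: Y=0.003135 on G[4,5]
R5: Y=0.03279 on G[4,8]
R6: Y=0.0002786 on G[0,5]
R7: Y=0.0003115 on G[5,8]
R8: Y=0.002532 on G[6,4]
R9: Y=0.5747 on G[1,2]
R10: Y=0.07407 on G[1,4]
R11: Y=0.0004464 on G[5,7]
L2: row V3−V4=0, i_L2 at 3,4
R12: Y=0.001071 on G[3,7]
R13: Y=0.0001996 on G[5,6]
V1: row V3−V5=3.28, i_V1 at 3,5
solve → V1=0.000, V2=0.000, V3=3.280, V4=3.280, V5=0.000, V6=3.040, V7=2.315, V8=2.272
aux → i_L1=0.2430, i_L2=0.2869, i_V1=-0.3031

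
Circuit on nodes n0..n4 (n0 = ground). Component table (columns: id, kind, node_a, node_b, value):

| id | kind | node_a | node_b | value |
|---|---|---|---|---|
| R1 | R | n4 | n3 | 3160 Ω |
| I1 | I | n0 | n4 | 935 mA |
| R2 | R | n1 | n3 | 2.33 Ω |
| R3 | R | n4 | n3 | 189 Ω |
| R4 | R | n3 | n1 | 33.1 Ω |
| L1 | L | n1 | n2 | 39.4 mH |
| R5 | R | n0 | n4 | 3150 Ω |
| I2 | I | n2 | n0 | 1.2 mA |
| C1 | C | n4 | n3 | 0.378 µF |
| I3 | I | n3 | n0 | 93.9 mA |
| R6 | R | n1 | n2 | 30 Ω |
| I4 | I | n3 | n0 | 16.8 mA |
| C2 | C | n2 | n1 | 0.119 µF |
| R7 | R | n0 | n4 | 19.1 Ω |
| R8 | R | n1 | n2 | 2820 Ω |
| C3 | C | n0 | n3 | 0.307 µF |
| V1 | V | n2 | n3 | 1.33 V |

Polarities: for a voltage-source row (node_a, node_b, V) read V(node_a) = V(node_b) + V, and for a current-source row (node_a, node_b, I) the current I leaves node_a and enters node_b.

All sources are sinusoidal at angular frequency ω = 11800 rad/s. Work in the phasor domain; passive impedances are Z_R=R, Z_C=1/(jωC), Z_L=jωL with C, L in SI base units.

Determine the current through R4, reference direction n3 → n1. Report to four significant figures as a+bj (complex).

-0.002745+5.669e-05j A

Apply KCL at each of the 4 non-ground nodes and solve the resulting linear system.
Node n1: branches {R2, R4, L1, R6, C2, R8} → V_1 = 4.715+5.759j
Node n2: branches {L1, I2, R6, C2, R8, V1} → V_2 = 5.954+5.761j
Node n3: branches {R1, R2, R3, R4, C1, I3, I4, C3, V1} → V_3 = 4.624+5.761j
Node n4: branches {R1, I1, R3, R5, C1, R7} → V_4 = 16.02-0.3180j
Source currents: i(V1)=-0.04295+0.0008621j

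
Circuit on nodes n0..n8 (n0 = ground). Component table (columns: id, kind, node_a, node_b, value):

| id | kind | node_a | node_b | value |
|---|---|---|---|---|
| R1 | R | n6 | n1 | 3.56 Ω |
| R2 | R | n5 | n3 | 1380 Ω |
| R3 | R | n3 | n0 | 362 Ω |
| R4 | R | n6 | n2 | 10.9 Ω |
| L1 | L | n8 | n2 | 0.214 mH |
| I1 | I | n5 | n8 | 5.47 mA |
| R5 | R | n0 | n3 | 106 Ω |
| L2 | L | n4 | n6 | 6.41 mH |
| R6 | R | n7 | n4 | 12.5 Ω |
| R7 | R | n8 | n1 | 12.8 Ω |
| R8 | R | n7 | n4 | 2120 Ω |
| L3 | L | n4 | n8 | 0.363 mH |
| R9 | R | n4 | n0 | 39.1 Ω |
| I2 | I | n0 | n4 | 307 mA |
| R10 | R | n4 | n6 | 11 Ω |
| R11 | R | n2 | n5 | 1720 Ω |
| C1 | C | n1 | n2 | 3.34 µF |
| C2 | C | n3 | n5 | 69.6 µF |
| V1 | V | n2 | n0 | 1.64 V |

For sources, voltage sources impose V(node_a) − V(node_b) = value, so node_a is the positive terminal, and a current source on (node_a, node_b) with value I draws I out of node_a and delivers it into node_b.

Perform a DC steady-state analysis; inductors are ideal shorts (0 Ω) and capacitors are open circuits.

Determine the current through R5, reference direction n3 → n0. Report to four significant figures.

Element admittances at DC:
  Y(R1) = 0.2809 S between n6,n1
  Y(R2) = 0.0007246 S between n5,n3
  Y(R3) = 0.002762 S between n3,n0
  Y(R4) = 0.09174 S between n6,n2
  L1: short n8↔n2 (DC inductor)
  I1: injects 0.00547 A into n8 (from n5)
  Y(R5) = 0.009434 S between n0,n3
  L2: short n4↔n6 (DC inductor)
  Y(R6) = 0.08000 S between n7,n4
  Y(R7) = 0.07812 S between n8,n1
  Y(R8) = 0.0004717 S between n7,n4
  L3: short n4↔n8 (DC inductor)
  Y(R9) = 0.02558 S between n4,n0
  I2: injects 0.307 A into n4 (from n0)
  Y(R10) = 0.09091 S between n4,n6
  Y(R11) = 0.0005814 S between n2,n5
  Y(C1) = 0.000 S between n1,n2
  Y(C2) = 0.000 S between n3,n5
  V1: constraint V(n2)−V(n0) = 1.64
Assemble and solve the 12×12 MNA system:
  V(n1)=1.640  V(n2)=1.640  V(n3)=-0.2002  V(n4)=1.640  V(n5)=-3.569  V(n6)=1.640  V(n7)=1.640  V(n8)=1.640
  i(L1)=0.2705  i(L2)=0.000  i(L3)=0.2651  i(V1)=0.2675

-0.001888 A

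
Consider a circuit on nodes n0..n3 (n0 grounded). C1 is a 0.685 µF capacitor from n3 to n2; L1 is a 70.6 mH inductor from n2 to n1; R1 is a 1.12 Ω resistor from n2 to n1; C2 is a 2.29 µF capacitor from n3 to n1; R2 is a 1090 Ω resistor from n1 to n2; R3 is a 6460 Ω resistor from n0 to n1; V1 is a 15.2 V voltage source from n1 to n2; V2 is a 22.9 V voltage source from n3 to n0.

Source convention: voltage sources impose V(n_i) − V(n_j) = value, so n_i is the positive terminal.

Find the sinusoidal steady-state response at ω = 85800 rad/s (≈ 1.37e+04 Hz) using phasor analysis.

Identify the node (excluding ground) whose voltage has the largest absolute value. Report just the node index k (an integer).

1

Element admittances at ω=85800 rad/s:
  Y(C1) = 0.000+0.05877j S between n3,n2
  Y(L1) = 0.000-0.0001651j S between n2,n1
  Y(R1) = 0.8929+0.000j S between n2,n1
  Y(C2) = 0.000+0.1965j S between n3,n1
  Y(R2) = 0.0009174+0.000j S between n1,n2
  Y(R3) = 0.0001548+0.000j S between n0,n1
  V1: constraint V(n1)−V(n2) = 15.2
  V2: constraint V(n3)−V(n0) = 22.9
Assemble and solve the 5×5 MNA system:
  V(n1)=26.40+0.01601j  V(n2)=11.20+0.01601j  V(n3)=22.90+0.000j
  i(V1)=-13.59-0.6851j  i(V2)=-0.004087-2.478e-06j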